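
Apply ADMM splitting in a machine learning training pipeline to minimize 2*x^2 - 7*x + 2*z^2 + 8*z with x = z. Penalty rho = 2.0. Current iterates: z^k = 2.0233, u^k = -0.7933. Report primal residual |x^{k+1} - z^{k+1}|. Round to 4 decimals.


ADMM iteration with rho = 2.0, z^k = 2.0233, u^k = -0.7933
Step 1: x-update.
Minimize 2*x^2 - 7*x + (2.0/2)*(x - 2.0233 - 0.7933)^2
FOC: (2*2 + 2.0)*x = 7 + 2.0*(2.0233 + 0.7933)
x^{k+1} = 2.1055
Step 2: z-update.
Minimize 2*z^2 + 8*z + (2.0/2)*(2.1055 - z - 0.7933)^2
FOC: (2*2 + 2.0)*z = -8 + 2.0*(2.1055 - 0.7933)
z^{k+1} = -0.8959
Step 3: u-update.
u^{k+1} = -0.7933 + 2.1055 + 0.8959 = 2.2082
Step 4: Primal residual = |2.1055 + 0.8959| = 3.0015


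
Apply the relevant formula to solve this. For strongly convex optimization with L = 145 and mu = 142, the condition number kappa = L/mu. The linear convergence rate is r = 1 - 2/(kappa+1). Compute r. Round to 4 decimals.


Step 1: Compute the condition number.
kappa = L/mu = 145/142 = 1.0211
Step 2: Compute the convergence rate.
r = 1 - 2/(kappa + 1) = 1 - 2*mu/(L + mu) = (L - mu)/(L + mu) = 3/287 = 0.0105


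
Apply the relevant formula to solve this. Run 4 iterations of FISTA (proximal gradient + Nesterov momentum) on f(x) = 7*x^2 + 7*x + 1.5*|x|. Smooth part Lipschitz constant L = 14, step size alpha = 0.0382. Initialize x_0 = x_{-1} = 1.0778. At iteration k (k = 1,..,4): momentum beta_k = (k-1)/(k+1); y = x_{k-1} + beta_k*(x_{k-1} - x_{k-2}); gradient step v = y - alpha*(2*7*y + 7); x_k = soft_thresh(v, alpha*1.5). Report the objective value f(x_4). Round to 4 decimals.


FISTA on f(x) = 7*x^2 + 7*x + 1.5*|x|
L = 14, alpha = 0.0382
Iteration 1: beta = 0.0, y = 1.0778 + 0.0*(1.0778 - 1.0778) = 1.0778
  grad(y) = 22.0892, v = y - alpha*grad = 0.234
  prox(v) = soft_thresh(0.234, 0.0573) = 0.1767
Iteration 2: beta = 0.3333, y = 0.1767 + 0.3333*(0.1767 - 1.0778) = -0.1237
  grad(y) = 5.2685, v = y - alpha*grad = -0.3249
  prox(v) = soft_thresh(-0.3249, 0.0573) = -0.2676
Iteration 3: beta = 0.5, y = -0.2676 + 0.5*(-0.2676 - 0.1767) = -0.4898
  grad(y) = 0.1428, v = y - alpha*grad = -0.4953
  prox(v) = soft_thresh(-0.4953, 0.0573) = -0.438
Iteration 4: beta = 0.6, y = -0.438 + 0.6*(-0.438 + 0.2676) = -0.5401
  grad(y) = -0.562, v = y - alpha*grad = -0.5187
  prox(v) = soft_thresh(-0.5187, 0.0573) = -0.4614
f(x_4) = 7*(-0.4614)^2 + 7*(-0.4614) + 1.5*|-0.4614| = -1.0475


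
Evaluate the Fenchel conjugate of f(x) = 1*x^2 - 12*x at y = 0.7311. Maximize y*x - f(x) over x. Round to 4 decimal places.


f*(y) = sup_x {y*x - a*x^2 - b*x} = sup_x {(y-b)*x - a*x^2}
FOC: (y - b) - 2a*x = 0 => x* = (y - b)/(2a)
x* = (0.7311 + 12)/(2*1) = 6.3656
f*(0.7311) = (y-b)^2/(4a) = (0.7311 + 12)^2/(4*1)
= 162.0809/4 = 40.5202


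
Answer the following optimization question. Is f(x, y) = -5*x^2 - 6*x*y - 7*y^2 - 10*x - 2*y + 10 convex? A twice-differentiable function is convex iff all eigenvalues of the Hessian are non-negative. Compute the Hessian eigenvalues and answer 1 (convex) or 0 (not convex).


The Hessian of f(x,y) = -5*x^2 - 6*x*y - 7*y^2 - 10*x - 2*y + 10 is:
H = [[-10, -6], [-6, -14]]
Trace = -10 - 14 = -24
Determinant = -10*-14 - (-6)^2 = 104
Discriminant = (-24)^2 - 4*104 = 160.0
Eigenvalues: lambda_1 = -18.3246, lambda_2 = -5.6754
The function is not convex.

0


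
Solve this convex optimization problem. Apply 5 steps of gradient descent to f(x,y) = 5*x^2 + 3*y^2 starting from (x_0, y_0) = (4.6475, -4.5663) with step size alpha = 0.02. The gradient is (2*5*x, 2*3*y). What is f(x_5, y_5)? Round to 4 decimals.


Gradient descent on f(x,y) = 5*x^2 + 3*y^2.
Starting point: (4.6475, -4.5663), alpha = 0.02
Step 1: grad_x = 2*5*4.6475 = 46.475, grad_y = 2*3*-4.5663 = -27.3978
  x_1 = 4.6475 - 0.02*46.475 = 3.718
  y_1 = -4.5663 - 0.02*-27.3978 = -4.0183
Step 2: grad_x = 2*5*3.718 = 37.18, grad_y = 2*3*-4.0183 = -24.1101
  x_2 = 3.718 - 0.02*37.18 = 2.9744
  y_2 = -4.0183 - 0.02*-24.1101 = -3.5361
Step 3: grad_x = 2*5*2.9744 = 29.744, grad_y = 2*3*-3.5361 = -21.2169
  x_3 = 2.9744 - 0.02*29.744 = 2.3795
  y_3 = -3.5361 - 0.02*-21.2169 = -3.1118
Step 4: grad_x = 2*5*2.3795 = 23.7952, grad_y = 2*3*-3.1118 = -18.6708
  x_4 = 2.3795 - 0.02*23.7952 = 1.9036
  y_4 = -3.1118 - 0.02*-18.6708 = -2.7384
Step 5: grad_x = 2*5*1.9036 = 19.0362, grad_y = 2*3*-2.7384 = -16.4303
  x_5 = 1.9036 - 0.02*19.0362 = 1.5229
  y_5 = -2.7384 - 0.02*-16.4303 = -2.4098
f(1.5229, -2.4098) = 5*1.5229^2 + 3*(-2.4098)^2 = 29.0172


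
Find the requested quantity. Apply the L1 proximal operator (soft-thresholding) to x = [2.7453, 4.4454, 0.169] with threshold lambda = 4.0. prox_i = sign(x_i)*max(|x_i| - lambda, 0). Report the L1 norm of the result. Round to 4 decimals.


Soft-thresholding with lambda = 4.0:
prox(2.7453) = sign(2.7453)*max(|2.7453| - 4.0, 0) = 0.0
prox(4.4454) = sign(4.4454)*max(|4.4454| - 4.0, 0) = 0.4454
prox(0.169) = sign(0.169)*max(|0.169| - 4.0, 0) = 0.0
prox(x) = [0.0, 0.4454, 0.0]
||prox(x)||_1 = 0.0 + 0.4454 + 0.0 = 0.4454


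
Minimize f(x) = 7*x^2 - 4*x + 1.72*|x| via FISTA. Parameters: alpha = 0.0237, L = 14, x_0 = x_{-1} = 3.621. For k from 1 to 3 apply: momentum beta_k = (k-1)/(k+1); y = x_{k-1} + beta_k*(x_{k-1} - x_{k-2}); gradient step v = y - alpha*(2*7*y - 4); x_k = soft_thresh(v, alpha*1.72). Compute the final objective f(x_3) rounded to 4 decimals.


FISTA on f(x) = 7*x^2 - 4*x + 1.72*|x|
L = 14, alpha = 0.0237
Iteration 1: beta = 0.0, y = 3.621 + 0.0*(3.621 - 3.621) = 3.621
  grad(y) = 46.694, v = y - alpha*grad = 2.5144
  prox(v) = soft_thresh(2.5144, 0.0408) = 2.4736
Iteration 2: beta = 0.3333, y = 2.4736 + 0.3333*(2.4736 - 3.621) = 2.0911
  grad(y) = 25.2756, v = y - alpha*grad = 1.4921
  prox(v) = soft_thresh(1.4921, 0.0408) = 1.4513
Iteration 3: beta = 0.5, y = 1.4513 + 0.5*(1.4513 - 2.4736) = 0.9402
  grad(y) = 9.1626, v = y - alpha*grad = 0.723
  prox(v) = soft_thresh(0.723, 0.0408) = 0.6823
f(x_3) = 7*0.6823^2 - 4*0.6823 + 1.72*|0.6823| = 1.7029


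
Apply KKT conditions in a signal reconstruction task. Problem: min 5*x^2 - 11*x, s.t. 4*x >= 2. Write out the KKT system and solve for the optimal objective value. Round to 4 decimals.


Step 1: Try lambda = 0 (constraint inactive).
Stationarity: 2*5*x - 11 = 0
x* = 11/(2*5) = 1.1
Check constraint: 4*1.1 = 4.4 >= 2 -- satisfied.
Step 2: Compute optimal value.
f(x*) = 5*1.1^2 - 11*1.1 = -6.05


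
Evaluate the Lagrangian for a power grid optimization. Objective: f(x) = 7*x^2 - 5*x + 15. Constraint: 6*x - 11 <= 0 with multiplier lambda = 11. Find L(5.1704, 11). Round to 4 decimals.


Step 1: Evaluate f(x).
f(5.1704) = 7*5.1704^2 - 5*5.1704 + 15 = 176.2793
Step 2: Evaluate g(x).
g(5.1704) = 6*5.1704 - 11 = 20.0224
Step 3: Compute Lagrangian.
L = 176.2793 + 11*20.0224 = 396.5257


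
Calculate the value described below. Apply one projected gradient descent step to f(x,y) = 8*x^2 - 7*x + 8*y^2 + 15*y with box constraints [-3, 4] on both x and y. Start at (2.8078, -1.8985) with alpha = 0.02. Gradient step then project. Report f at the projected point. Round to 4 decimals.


Step 1: Compute gradient at (2.8078, -1.8985).
grad_x = 2*8*2.8078 - 7 = 37.9248
grad_y = 2*8*-1.8985 + 15 = -15.376
Step 2: Gradient step.
x_raw = 2.8078 - 0.02*37.9248 = 2.0493
y_raw = -1.8985 - 0.02*-15.376 = -1.591
Step 3: Project onto [-3, 4].
x_proj = clip(2.0493) = 2.0493
y_proj = clip(-1.591) = -1.591
Step 4: Evaluate f.
f(2.0493, -1.591) = 15.6371


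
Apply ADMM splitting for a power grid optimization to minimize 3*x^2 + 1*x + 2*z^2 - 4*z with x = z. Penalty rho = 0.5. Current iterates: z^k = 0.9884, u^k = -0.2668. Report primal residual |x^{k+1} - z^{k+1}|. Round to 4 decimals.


ADMM iteration with rho = 0.5, z^k = 0.9884, u^k = -0.2668
Step 1: x-update.
Minimize 3*x^2 + 1*x + (0.5/2)*(x - 0.9884 - 0.2668)^2
FOC: (2*3 + 0.5)*x = -1 + 0.5*(0.9884 + 0.2668)
x^{k+1} = -0.0573
Step 2: z-update.
Minimize 2*z^2 - 4*z + (0.5/2)*(-0.0573 - z - 0.2668)^2
FOC: (2*2 + 0.5)*z = 4 + 0.5*(-0.0573 - 0.2668)
z^{k+1} = 0.8529
Step 3: u-update.
u^{k+1} = -0.2668 - 0.0573 - 0.8529 = -1.177
Step 4: Primal residual = |-0.0573 - 0.8529| = 0.9102


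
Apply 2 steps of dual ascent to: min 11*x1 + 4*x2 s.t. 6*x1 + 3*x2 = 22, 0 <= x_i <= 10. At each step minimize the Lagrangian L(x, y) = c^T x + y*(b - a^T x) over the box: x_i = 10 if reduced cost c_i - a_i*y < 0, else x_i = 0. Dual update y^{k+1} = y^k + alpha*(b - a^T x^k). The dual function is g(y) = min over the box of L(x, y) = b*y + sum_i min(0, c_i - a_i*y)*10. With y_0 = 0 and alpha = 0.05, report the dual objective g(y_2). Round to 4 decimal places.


Dual ascent for LP: min 11*x1 + 4*x2, 6*x1 + 3*x2 = 22, 0 <= x_i <= 10
Step 1: y^k = 0.0, reduced costs: (11.0, 4.0)
  x^k = (0.0, 0.0), subgradient = b - a^T x = 22.0
  y^{k+1} = 0.0 + 0.05*22.0 = 1.1
Step 2: y^k = 1.1, reduced costs: (4.4, 0.7)
  x^k = (0.0, 0.0), subgradient = b - a^T x = 22.0
  y^{k+1} = 1.1 + 0.05*22.0 = 2.2
Dual objective at y_2 = 2.2: reduced costs (-2.2, -2.6), box minimizer x = (10.0, 10.0)
g(y_2) = b*y + (c1 - a1*y)*x1 + (c2 - a2*y)*x2 = 22*2.2 + (-2.2)*10.0 + (-2.6)*10.0 = 48.4 - 22.0 - 26.0 = 0.4


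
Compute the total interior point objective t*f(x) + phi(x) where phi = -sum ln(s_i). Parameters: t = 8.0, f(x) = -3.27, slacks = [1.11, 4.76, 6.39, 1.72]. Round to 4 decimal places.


Step 1: Compute log-barrier.
ln values: [0.1044, 1.5602, 1.8547, 0.5423]
phi = -(0.1044 + 1.5602 + 1.8547 + 0.5423) = -4.0617
Step 2: Compute augmented objective.
t*f(x) = 8.0*-3.27 = -26.16
Total = -26.16 - 4.0617 = -30.2217


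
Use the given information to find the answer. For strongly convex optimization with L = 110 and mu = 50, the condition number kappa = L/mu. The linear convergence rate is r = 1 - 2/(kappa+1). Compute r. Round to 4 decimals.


Step 1: Compute the condition number.
kappa = L/mu = 110/50 = 2.2
Step 2: Compute the convergence rate.
r = 1 - 2/(kappa + 1) = 1 - 2*mu/(L + mu) = (L - mu)/(L + mu) = 60/160 = 0.375


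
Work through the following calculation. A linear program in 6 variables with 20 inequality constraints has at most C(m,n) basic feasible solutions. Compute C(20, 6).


Each vertex corresponds to some choice of n active constraints out of m, so the number of vertices is at most C(m, n) = m! / (n!(m-n)!).
m = 20, n = 6
Numerator: 20 * 19 * 18 * 17 * 16 * 15
Denominator: 6! = 720
C(20, 6) = 38760


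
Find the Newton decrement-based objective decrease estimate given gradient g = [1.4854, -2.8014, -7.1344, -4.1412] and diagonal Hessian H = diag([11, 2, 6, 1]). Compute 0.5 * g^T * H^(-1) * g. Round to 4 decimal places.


Step 1: H is diagonal, so H^(-1) * g = [0.135, -1.4007, -1.1891, -4.1412].
Step 2: g^T H^(-1) g = sum_i g_i^2 / H_ii
  = (1.4854)^2/11 + (-2.8014)^2/2 + (-7.1344)^2/6 + (-4.1412)^2/1
  = 0.2006 + 3.9239 + 8.4833 + 17.1495 = 29.7573
Step 3: Objective decrease = 0.5 * g^T H^(-1) g = 14.8787


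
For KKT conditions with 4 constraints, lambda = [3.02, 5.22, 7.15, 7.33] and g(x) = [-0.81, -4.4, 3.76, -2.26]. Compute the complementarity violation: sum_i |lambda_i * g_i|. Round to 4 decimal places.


KKT complementary slackness check:
lambda_1 * g_1 = 3.02 * -0.81 = -2.4462
lambda_2 * g_2 = 5.22 * -4.4 = -22.968
lambda_3 * g_3 = 7.15 * 3.76 = 26.884
lambda_4 * g_4 = 7.33 * -2.26 = -16.5658
Total violation = 2.4462 + 22.968 + 26.884 + 16.5658 = 68.864


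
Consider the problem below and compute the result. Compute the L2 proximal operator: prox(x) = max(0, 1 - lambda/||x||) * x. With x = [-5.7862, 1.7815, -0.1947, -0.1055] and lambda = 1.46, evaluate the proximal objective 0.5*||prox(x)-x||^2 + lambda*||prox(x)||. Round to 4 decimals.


Step 1: Compute ||x||.
||x|| = 6.0583
Step 2: Compute scaling factor.
scale = max(0, 1 - 1.46/6.0583) = 0.759
Step 3: prox(x) = [-4.3918, 1.3522, -0.1478, -0.0801]
||prox(x)|| = 4.5983
Step 4: Proximal objective.
0.5*||prox-x||^2 = 1.0658
lambda*||prox|| = 6.7135
Total = 7.7793


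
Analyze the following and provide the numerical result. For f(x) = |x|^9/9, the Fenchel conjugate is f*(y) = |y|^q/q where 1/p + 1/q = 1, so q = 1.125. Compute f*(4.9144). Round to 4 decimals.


The conjugate exponent q satisfies 1/p + 1/q = 1.
p = 9, so q = 9/(9 - 1) = 1.125
|y|^q = 4.9144^1.125 = 5.9966
f*(4.9144) = 5.9966 / 1.125 = 5.3303


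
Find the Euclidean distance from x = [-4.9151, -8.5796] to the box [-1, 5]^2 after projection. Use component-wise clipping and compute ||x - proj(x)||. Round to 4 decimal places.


Project each component onto [-1, 5].
clip(-4.9151) = -1.0, clip(-8.5796) = -1.0
Projection = [-1.0, -1.0]
Squared diffs: [15.328, 57.4503]
Distance = sqrt(72.7783) = 8.531


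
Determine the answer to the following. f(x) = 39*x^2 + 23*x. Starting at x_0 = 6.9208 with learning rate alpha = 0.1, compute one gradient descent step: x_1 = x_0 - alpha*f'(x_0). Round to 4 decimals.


We compute the gradient at x_0 and apply the update.
f'(x) = 78*x + 23
f'(6.9208) = 78*6.9208 + 23 = 562.8224
x_1 = 6.9208 - 0.1*562.8224 = -49.3614


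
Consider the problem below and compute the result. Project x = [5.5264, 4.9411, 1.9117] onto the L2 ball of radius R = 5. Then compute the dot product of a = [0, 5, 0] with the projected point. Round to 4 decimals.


Step 1: Compute ||x|| (intermediates to 6 decimals).
||x|| = sqrt(5.5264^2 + 4.9411^2 + 1.9117^2) = 7.655727
Step 2: Project.
Since ||x|| > R, scale = R/||x|| = 5/7.655727 = 0.653106, proj(x) = scale * x
proj(x) = [3.609325, 3.227062, 1.248543]
Step 3: Dot product.
a^T * proj(x) = 0*3.609325 + 5*3.227062 + 0*1.248543 = 16.1353


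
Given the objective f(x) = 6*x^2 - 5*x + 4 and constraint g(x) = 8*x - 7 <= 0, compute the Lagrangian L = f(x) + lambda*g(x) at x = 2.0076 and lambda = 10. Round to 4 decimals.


Step 1: Evaluate f(x).
f(2.0076) = 6*2.0076^2 - 5*2.0076 + 4 = 18.1447
Step 2: Evaluate g(x).
g(2.0076) = 8*2.0076 - 7 = 9.0608
Step 3: Compute Lagrangian.
L = 18.1447 + 10*9.0608 = 108.7527


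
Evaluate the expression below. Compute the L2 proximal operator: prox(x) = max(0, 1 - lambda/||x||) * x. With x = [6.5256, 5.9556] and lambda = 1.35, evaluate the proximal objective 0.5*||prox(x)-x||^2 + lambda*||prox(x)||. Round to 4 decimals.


Step 1: Compute ||x||.
||x|| = 8.8347
Step 2: Compute scaling factor.
scale = max(0, 1 - 1.35/8.8347) = 0.8472
Step 3: prox(x) = [5.5285, 5.0455]
||prox(x)|| = 7.4847
Step 4: Proximal objective.
0.5*||prox-x||^2 = 0.9113
lambda*||prox|| = 10.1043
Total = 11.0156


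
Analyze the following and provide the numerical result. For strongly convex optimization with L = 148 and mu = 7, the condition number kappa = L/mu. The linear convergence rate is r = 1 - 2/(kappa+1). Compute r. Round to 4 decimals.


Step 1: Compute the condition number.
kappa = L/mu = 148/7 = 21.1429
Step 2: Compute the convergence rate.
r = 1 - 2/(kappa + 1) = 1 - 2*mu/(L + mu) = (L - mu)/(L + mu) = 141/155 = 0.9097


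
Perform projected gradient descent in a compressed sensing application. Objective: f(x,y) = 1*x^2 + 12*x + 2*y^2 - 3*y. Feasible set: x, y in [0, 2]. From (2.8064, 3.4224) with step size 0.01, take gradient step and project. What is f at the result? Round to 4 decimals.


Step 1: Compute gradient at (2.8064, 3.4224).
grad_x = 2*1*2.8064 + 12 = 17.6128
grad_y = 2*2*3.4224 - 3 = 10.6896
Step 2: Gradient step.
x_raw = 2.8064 - 0.01*17.6128 = 2.6303
y_raw = 3.4224 - 0.01*10.6896 = 3.3155
Step 3: Project onto [0, 2].
x_proj = clip(2.6303) = 2.0
y_proj = clip(3.3155) = 2.0
Step 4: Evaluate f.
f(2.0, 2.0) = 30.0


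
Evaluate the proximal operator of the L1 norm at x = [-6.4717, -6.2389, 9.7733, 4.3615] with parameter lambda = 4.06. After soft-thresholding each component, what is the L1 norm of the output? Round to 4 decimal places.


Soft-thresholding with lambda = 4.06:
prox(-6.4717) = sign(-6.4717)*max(|-6.4717| - 4.06, 0) = -2.4117
prox(-6.2389) = sign(-6.2389)*max(|-6.2389| - 4.06, 0) = -2.1789
prox(9.7733) = sign(9.7733)*max(|9.7733| - 4.06, 0) = 5.7133
prox(4.3615) = sign(4.3615)*max(|4.3615| - 4.06, 0) = 0.3015
prox(x) = [-2.4117, -2.1789, 5.7133, 0.3015]
||prox(x)||_1 = 2.4117 + 2.1789 + 5.7133 + 0.3015 = 10.6054


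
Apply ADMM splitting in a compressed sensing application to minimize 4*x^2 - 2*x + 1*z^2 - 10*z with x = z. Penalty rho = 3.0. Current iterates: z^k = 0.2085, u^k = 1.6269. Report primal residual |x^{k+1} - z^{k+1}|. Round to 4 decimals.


ADMM iteration with rho = 3.0, z^k = 0.2085, u^k = 1.6269
Step 1: x-update.
Minimize 4*x^2 - 2*x + (3.0/2)*(x - 0.2085 + 1.6269)^2
FOC: (2*4 + 3.0)*x = 2 + 3.0*(0.2085 - 1.6269)
x^{k+1} = -0.205
Step 2: z-update.
Minimize 1*z^2 - 10*z + (3.0/2)*(-0.205 - z + 1.6269)^2
FOC: (2*1 + 3.0)*z = 10 + 3.0*(-0.205 + 1.6269)
z^{k+1} = 2.8531
Step 3: u-update.
u^{k+1} = 1.6269 - 0.205 - 2.8531 = -1.4312
Step 4: Primal residual = |-0.205 - 2.8531| = 3.0581


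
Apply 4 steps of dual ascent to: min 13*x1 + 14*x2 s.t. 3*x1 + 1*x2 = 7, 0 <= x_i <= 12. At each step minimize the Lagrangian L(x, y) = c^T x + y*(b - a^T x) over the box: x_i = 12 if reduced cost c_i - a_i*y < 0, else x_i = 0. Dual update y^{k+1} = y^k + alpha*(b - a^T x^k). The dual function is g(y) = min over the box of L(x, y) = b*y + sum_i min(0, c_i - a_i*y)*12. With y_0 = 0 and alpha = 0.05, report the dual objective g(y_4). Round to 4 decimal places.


Dual ascent for LP: min 13*x1 + 14*x2, 3*x1 + 1*x2 = 7, 0 <= x_i <= 12
Step 1: y^k = 0.0, reduced costs: (13.0, 14.0)
  x^k = (0.0, 0.0), subgradient = b - a^T x = 7.0
  y^{k+1} = 0.0 + 0.05*7.0 = 0.35
Step 2: y^k = 0.35, reduced costs: (11.95, 13.65)
  x^k = (0.0, 0.0), subgradient = b - a^T x = 7.0
  y^{k+1} = 0.35 + 0.05*7.0 = 0.7
Step 3: y^k = 0.7, reduced costs: (10.9, 13.3)
  x^k = (0.0, 0.0), subgradient = b - a^T x = 7.0
  y^{k+1} = 0.7 + 0.05*7.0 = 1.05
Step 4: y^k = 1.05, reduced costs: (9.85, 12.95)
  x^k = (0.0, 0.0), subgradient = b - a^T x = 7.0
  y^{k+1} = 1.05 + 0.05*7.0 = 1.4
Dual objective at y_4 = 1.4: reduced costs (8.8, 12.6), box minimizer x = (0.0, 0.0)
g(y_4) = b*y + (c1 - a1*y)*x1 + (c2 - a2*y)*x2 = 7*1.4 + 8.8*0.0 + 12.6*0.0 = 9.8 + 0.0 + 0.0 = 9.8


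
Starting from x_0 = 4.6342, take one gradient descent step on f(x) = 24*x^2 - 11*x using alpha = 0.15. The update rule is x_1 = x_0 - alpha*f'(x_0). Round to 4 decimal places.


We compute the gradient at x_0 and apply the update.
f'(x) = 48*x - 11
f'(4.6342) = 48*4.6342 - 11 = 211.4416
x_1 = 4.6342 - 0.15*211.4416 = -27.082


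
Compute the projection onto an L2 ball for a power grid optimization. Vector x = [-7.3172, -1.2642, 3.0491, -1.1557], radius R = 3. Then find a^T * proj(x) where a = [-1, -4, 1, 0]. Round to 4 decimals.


Step 1: Compute ||x|| (intermediates to 6 decimals).
||x|| = sqrt((-7.3172)^2 + (-1.2642)^2 + 3.0491^2 + (-1.1557)^2) = 8.110011
Step 2: Project.
Since ||x|| > R, scale = R/||x|| = 3/8.110011 = 0.369913, proj(x) = scale * x
proj(x) = [-2.706727, -0.467644, 1.127902, -0.427508]
Step 3: Dot product.
a^T * proj(x) = -1*(-2.706727) - 4*(-0.467644) + 1*1.127902 + 0*(-0.427508) = 5.7052


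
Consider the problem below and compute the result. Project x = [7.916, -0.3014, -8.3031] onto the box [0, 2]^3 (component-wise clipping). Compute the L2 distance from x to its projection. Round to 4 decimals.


Project each component onto [0, 2].
clip(7.916) = 2.0, clip(-0.3014) = 0.0, clip(-8.3031) = 0.0
Projection = [2.0, 0.0, 0.0]
Squared diffs: [34.9991, 0.0908, 68.9415]
Distance = sqrt(104.0314) = 10.1996


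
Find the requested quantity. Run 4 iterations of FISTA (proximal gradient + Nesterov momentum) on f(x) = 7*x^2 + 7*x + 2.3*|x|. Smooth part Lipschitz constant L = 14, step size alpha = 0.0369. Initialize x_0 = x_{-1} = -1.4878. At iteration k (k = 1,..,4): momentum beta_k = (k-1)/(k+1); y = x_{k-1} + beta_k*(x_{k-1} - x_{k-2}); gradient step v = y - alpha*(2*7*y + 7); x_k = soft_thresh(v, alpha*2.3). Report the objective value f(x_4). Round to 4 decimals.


FISTA on f(x) = 7*x^2 + 7*x + 2.3*|x|
L = 14, alpha = 0.0369
Iteration 1: beta = 0.0, y = -1.4878 + 0.0*(-1.4878 + 1.4878) = -1.4878
  grad(y) = -13.8292, v = y - alpha*grad = -0.9775
  prox(v) = soft_thresh(-0.9775, 0.0849) = -0.8926
Iteration 2: beta = 0.3333, y = -0.8926 + 0.3333*(-0.8926 + 1.4878) = -0.6942
  grad(y) = -2.7194, v = y - alpha*grad = -0.5939
  prox(v) = soft_thresh(-0.5939, 0.0849) = -0.509
Iteration 3: beta = 0.5, y = -0.509 + 0.5*(-0.509 + 0.8926) = -0.3172
  grad(y) = 2.5589, v = y - alpha*grad = -0.4116
  prox(v) = soft_thresh(-0.4116, 0.0849) = -0.3268
Iteration 4: beta = 0.6, y = -0.3268 + 0.6*(-0.3268 + 0.509) = -0.2174
  grad(y) = 3.956, v = y - alpha*grad = -0.3634
  prox(v) = soft_thresh(-0.3634, 0.0849) = -0.2785
f(x_4) = 7*(-0.2785)^2 + 7*(-0.2785) + 2.3*|-0.2785| = -0.766


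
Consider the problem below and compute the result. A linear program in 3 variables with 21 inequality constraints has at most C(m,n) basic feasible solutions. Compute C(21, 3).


Each vertex corresponds to some choice of n active constraints out of m, so the number of vertices is at most C(m, n) = m! / (n!(m-n)!).
m = 21, n = 3
Numerator: 21 * 20 * 19
Denominator: 3! = 6
C(21, 3) = 1330


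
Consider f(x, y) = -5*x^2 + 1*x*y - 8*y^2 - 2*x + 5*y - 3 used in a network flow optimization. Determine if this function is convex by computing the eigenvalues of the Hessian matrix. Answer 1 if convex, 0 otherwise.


The Hessian of f(x,y) = -5*x^2 + 1*x*y - 8*y^2 - 2*x + 5*y - 3 is:
H = [[-10, 1], [1, -16]]
Trace = -10 - 16 = -26
Determinant = -10*-16 - (1)^2 = 159
Discriminant = (-26)^2 - 4*159 = 40.0
Eigenvalues: lambda_1 = -16.1623, lambda_2 = -9.8377
The function is not convex.

0


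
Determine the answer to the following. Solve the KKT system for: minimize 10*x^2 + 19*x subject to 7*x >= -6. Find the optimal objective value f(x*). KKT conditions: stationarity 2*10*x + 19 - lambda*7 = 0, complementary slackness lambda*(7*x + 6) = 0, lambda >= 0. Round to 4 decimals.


Step 1: Try lambda = 0 (constraint inactive).
x_unc = -19/(2*10) = -0.95
Check: 7*-0.95 = -6.65 < -6 -- violated!
Step 2: Constraint must be active: 7*x = -6
x* = -6/7 = -0.8571 (rounded; the exact value -6/7 is used below)
lambda = (2*10*(-6/7) + 19)/7 = 0.2653
Step 3: Compute optimal value.
f(x*) = 10*(-6/7)^2 + 19*(-6/7) = -8.9388


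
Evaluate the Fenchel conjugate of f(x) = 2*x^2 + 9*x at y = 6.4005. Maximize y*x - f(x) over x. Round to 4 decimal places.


f*(y) = sup_x {y*x - a*x^2 - b*x} = sup_x {(y-b)*x - a*x^2}
FOC: (y - b) - 2a*x = 0 => x* = (y - b)/(2a)
x* = (6.4005 - 9)/(2*2) = -0.6499
f*(6.4005) = (y-b)^2/(4a) = (6.4005 - 9)^2/(4*2)
= 6.7574/8 = 0.8447


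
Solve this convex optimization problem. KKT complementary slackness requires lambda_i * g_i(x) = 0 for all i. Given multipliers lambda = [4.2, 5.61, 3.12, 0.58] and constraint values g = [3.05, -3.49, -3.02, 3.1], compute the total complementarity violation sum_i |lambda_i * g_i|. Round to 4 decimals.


KKT complementary slackness check:
lambda_1 * g_1 = 4.2 * 3.05 = 12.81
lambda_2 * g_2 = 5.61 * -3.49 = -19.5789
lambda_3 * g_3 = 3.12 * -3.02 = -9.4224
lambda_4 * g_4 = 0.58 * 3.1 = 1.798
Total violation = 12.81 + 19.5789 + 9.4224 + 1.798 = 43.6093


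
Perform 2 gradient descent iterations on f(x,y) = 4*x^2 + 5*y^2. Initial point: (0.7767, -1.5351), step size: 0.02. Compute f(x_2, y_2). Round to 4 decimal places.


Gradient descent on f(x,y) = 4*x^2 + 5*y^2.
Starting point: (0.7767, -1.5351), alpha = 0.02
Step 1: grad_x = 2*4*0.7767 = 6.2136, grad_y = 2*5*-1.5351 = -15.351
  x_1 = 0.7767 - 0.02*6.2136 = 0.6524
  y_1 = -1.5351 - 0.02*-15.351 = -1.2281
Step 2: grad_x = 2*4*0.6524 = 5.2194, grad_y = 2*5*-1.2281 = -12.2808
  x_2 = 0.6524 - 0.02*5.2194 = 0.548
  y_2 = -1.2281 - 0.02*-12.2808 = -0.9825
f(0.548, -0.9825) = 4*0.548^2 + 5*(-0.9825)^2 = 6.0276


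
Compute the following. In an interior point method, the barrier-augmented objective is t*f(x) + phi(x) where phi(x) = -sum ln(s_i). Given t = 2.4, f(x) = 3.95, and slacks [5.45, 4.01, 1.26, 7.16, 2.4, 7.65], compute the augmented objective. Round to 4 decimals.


Step 1: Compute log-barrier.
ln values: [1.6956, 1.3888, 0.2311, 1.9685, 0.8755, 2.0347]
phi = -(1.6956 + 1.3888 + 0.2311 + 1.9685 + 0.8755 + 2.0347) = -8.1942
Step 2: Compute augmented objective.
t*f(x) = 2.4*3.95 = 9.48
Total = 9.48 - 8.1942 = 1.2858


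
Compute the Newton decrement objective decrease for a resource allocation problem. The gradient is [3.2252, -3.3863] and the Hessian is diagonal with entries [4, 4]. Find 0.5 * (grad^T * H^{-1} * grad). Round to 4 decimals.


Step 1: H is diagonal, so H^(-1) * g = [0.8063, -0.8466].
Step 2: g^T H^(-1) g = sum_i g_i^2 / H_ii
  = (3.2252)^2/4 + (-3.3863)^2/4
  = 2.6005 + 2.8668 = 5.4672
Step 3: Objective decrease = 0.5 * g^T H^(-1) g = 2.7336


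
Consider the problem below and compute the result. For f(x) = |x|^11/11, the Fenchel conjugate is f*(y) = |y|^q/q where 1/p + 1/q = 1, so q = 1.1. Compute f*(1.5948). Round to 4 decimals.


The conjugate exponent q satisfies 1/p + 1/q = 1.
p = 11, so q = 11/(11 - 1) = 1.1
|y|^q = 1.5948^1.1 = 1.671
f*(1.5948) = 1.671 / 1.1 = 1.5191


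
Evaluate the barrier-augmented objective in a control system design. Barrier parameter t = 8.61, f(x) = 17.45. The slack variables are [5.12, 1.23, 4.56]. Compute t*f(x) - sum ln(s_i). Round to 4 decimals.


Step 1: Compute log-barrier.
ln values: [1.6332, 0.207, 1.5173]
phi = -(1.6332 + 0.207 + 1.5173) = -3.3575
Step 2: Compute augmented objective.
t*f(x) = 8.61*17.45 = 150.2445
Total = 150.2445 - 3.3575 = 146.887


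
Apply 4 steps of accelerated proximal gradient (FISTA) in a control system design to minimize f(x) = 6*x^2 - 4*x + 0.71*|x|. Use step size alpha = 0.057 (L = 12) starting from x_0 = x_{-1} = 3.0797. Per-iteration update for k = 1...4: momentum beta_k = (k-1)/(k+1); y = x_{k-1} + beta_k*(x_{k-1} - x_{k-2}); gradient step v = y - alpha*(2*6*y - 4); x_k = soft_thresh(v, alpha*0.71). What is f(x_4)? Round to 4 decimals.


FISTA on f(x) = 6*x^2 - 4*x + 0.71*|x|
L = 12, alpha = 0.057
Iteration 1: beta = 0.0, y = 3.0797 + 0.0*(3.0797 - 3.0797) = 3.0797
  grad(y) = 32.9564, v = y - alpha*grad = 1.2012
  prox(v) = soft_thresh(1.2012, 0.0405) = 1.1607
Iteration 2: beta = 0.3333, y = 1.1607 + 0.3333*(1.1607 - 3.0797) = 0.5211
  grad(y) = 2.2526, v = y - alpha*grad = 0.3927
  prox(v) = soft_thresh(0.3927, 0.0405) = 0.3522
Iteration 3: beta = 0.5, y = 0.3522 + 0.5*(0.3522 - 1.1607) = -0.0521
  grad(y) = -4.625, v = y - alpha*grad = 0.2115
  prox(v) = soft_thresh(0.2115, 0.0405) = 0.1711
Iteration 4: beta = 0.6, y = 0.1711 + 0.6*(0.1711 - 0.3522) = 0.0624
  grad(y) = -3.2511, v = y - alpha*grad = 0.2477
  prox(v) = soft_thresh(0.2477, 0.0405) = 0.2072
f(x_4) = 6*0.2072^2 - 4*0.2072 + 0.71*|0.2072| = -0.4241


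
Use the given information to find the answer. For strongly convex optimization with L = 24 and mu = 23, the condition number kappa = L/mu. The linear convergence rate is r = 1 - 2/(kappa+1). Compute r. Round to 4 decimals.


Step 1: Compute the condition number.
kappa = L/mu = 24/23 = 1.0435
Step 2: Compute the convergence rate.
r = 1 - 2/(kappa + 1) = 1 - 2*mu/(L + mu) = (L - mu)/(L + mu) = 1/47 = 0.0213


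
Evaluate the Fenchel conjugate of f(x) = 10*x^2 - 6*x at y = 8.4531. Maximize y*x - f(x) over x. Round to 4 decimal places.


f*(y) = sup_x {y*x - a*x^2 - b*x} = sup_x {(y-b)*x - a*x^2}
FOC: (y - b) - 2a*x = 0 => x* = (y - b)/(2a)
x* = (8.4531 + 6)/(2*10) = 0.7227
f*(8.4531) = (y-b)^2/(4a) = (8.4531 + 6)^2/(4*10)
= 208.8921/40 = 5.2223


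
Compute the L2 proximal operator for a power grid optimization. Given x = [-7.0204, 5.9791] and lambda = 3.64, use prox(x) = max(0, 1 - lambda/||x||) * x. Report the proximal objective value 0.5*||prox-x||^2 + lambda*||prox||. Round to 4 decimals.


Step 1: Compute ||x||.
||x|| = 9.2215
Step 2: Compute scaling factor.
scale = max(0, 1 - 3.64/9.2215) = 0.6053
Step 3: prox(x) = [-4.2492, 3.619]
||prox(x)|| = 5.5815
Step 4: Proximal objective.
0.5*||prox-x||^2 = 6.6248
lambda*||prox|| = 20.3167
Total = 26.9414


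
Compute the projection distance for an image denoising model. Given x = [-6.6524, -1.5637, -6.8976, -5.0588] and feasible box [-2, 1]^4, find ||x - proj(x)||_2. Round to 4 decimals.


Project each component onto [-2, 1].
clip(-6.6524) = -2.0, clip(-1.5637) = -1.5637, clip(-6.8976) = -2.0, clip(-5.0588) = -2.0
Projection = [-2.0, -1.5637, -2.0, -2.0]
Squared diffs: [21.6448, 0.0, 23.9865, 9.3563]
Distance = sqrt(54.9876) = 7.4154


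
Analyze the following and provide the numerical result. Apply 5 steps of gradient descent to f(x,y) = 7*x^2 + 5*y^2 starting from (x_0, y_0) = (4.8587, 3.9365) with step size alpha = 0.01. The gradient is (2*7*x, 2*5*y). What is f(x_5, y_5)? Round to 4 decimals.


Gradient descent on f(x,y) = 7*x^2 + 5*y^2.
Starting point: (4.8587, 3.9365), alpha = 0.01
Step 1: grad_x = 2*7*4.8587 = 68.0218, grad_y = 2*5*3.9365 = 39.365
  x_1 = 4.8587 - 0.01*68.0218 = 4.1785
  y_1 = 3.9365 - 0.01*39.365 = 3.5429
Step 2: grad_x = 2*7*4.1785 = 58.4987, grad_y = 2*5*3.5429 = 35.4285
  x_2 = 4.1785 - 0.01*58.4987 = 3.5935
  y_2 = 3.5429 - 0.01*35.4285 = 3.1886
Step 3: grad_x = 2*7*3.5935 = 50.3089, grad_y = 2*5*3.1886 = 31.8857
  x_3 = 3.5935 - 0.01*50.3089 = 3.0904
  y_3 = 3.1886 - 0.01*31.8857 = 2.8697
Step 4: grad_x = 2*7*3.0904 = 43.2657, grad_y = 2*5*2.8697 = 28.6971
  x_4 = 3.0904 - 0.01*43.2657 = 2.6577
  y_4 = 2.8697 - 0.01*28.6971 = 2.5827
Step 5: grad_x = 2*7*2.6577 = 37.2085, grad_y = 2*5*2.5827 = 25.8274
  x_5 = 2.6577 - 0.01*37.2085 = 2.2857
  y_5 = 2.5827 - 0.01*25.8274 = 2.3245
f(2.2857, 2.3245) = 7*2.2857^2 + 5*2.3245^2 = 63.5855


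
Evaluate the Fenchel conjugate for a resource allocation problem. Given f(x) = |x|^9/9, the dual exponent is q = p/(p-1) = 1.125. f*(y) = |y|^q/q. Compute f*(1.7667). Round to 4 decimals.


The conjugate exponent q satisfies 1/p + 1/q = 1.
p = 9, so q = 9/(9 - 1) = 1.125
|y|^q = 1.7667^1.125 = 1.897
f*(1.7667) = 1.897 / 1.125 = 1.6862


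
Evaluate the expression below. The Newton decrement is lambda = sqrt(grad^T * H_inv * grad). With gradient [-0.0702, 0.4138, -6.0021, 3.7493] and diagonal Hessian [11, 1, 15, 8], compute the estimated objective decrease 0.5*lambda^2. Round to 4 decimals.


Step 1: H is diagonal, so H^(-1) * g = [-0.0064, 0.4138, -0.4001, 0.4687].
Step 2: g^T H^(-1) g = sum_i g_i^2 / H_ii
  = (-0.0702)^2/11 + (0.4138)^2/1 + (-6.0021)^2/15 + (3.7493)^2/8
  = 0.0004 + 0.1712 + 2.4017 + 1.7572 = 4.3305
Step 3: Objective decrease = 0.5 * g^T H^(-1) g = 2.1653


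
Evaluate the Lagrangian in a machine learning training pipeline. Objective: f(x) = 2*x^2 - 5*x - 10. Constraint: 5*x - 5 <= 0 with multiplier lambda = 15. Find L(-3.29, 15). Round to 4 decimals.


Step 1: Evaluate f(x).
f(-3.29) = 2*(-3.29)^2 - 5*(-3.29) - 10 = 28.0982
Step 2: Evaluate g(x).
g(-3.29) = 5*-3.29 - 5 = -21.45
Step 3: Compute Lagrangian.
L = 28.0982 + 15*-21.45 = -293.6518


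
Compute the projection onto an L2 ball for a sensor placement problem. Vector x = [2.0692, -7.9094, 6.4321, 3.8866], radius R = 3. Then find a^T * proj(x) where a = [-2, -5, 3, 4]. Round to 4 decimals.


Step 1: Compute ||x|| (intermediates to 6 decimals).
||x|| = sqrt(2.0692^2 + (-7.9094)^2 + 6.4321^2 + 3.8866^2) = 11.104853
Step 2: Project.
Since ||x|| > R, scale = R/||x|| = 3/11.104853 = 0.270152, proj(x) = scale * x
proj(x) = [0.558999, -2.13674, 1.737645, 1.049973]
Step 3: Dot product.
a^T * proj(x) = -2*0.558999 - 5*(-2.13674) + 3*1.737645 + 4*1.049973 = 18.9785


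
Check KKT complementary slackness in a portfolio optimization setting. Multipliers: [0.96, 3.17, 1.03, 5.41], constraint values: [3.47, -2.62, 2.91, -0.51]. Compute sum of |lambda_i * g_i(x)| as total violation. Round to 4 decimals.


KKT complementary slackness check:
lambda_1 * g_1 = 0.96 * 3.47 = 3.3312
lambda_2 * g_2 = 3.17 * -2.62 = -8.3054
lambda_3 * g_3 = 1.03 * 2.91 = 2.9973
lambda_4 * g_4 = 5.41 * -0.51 = -2.7591
Total violation = 3.3312 + 8.3054 + 2.9973 + 2.7591 = 17.393


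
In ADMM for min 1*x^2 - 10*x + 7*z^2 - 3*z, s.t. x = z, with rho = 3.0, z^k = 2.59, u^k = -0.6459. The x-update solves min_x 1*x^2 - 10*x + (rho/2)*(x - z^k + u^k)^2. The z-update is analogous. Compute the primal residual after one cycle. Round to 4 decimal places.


ADMM iteration with rho = 3.0, z^k = 2.59, u^k = -0.6459
Step 1: x-update.
Minimize 1*x^2 - 10*x + (3.0/2)*(x - 2.59 - 0.6459)^2
FOC: (2*1 + 3.0)*x = 10 + 3.0*(2.59 + 0.6459)
x^{k+1} = 3.9415
Step 2: z-update.
Minimize 7*z^2 - 3*z + (3.0/2)*(3.9415 - z - 0.6459)^2
FOC: (2*7 + 3.0)*z = 3 + 3.0*(3.9415 - 0.6459)
z^{k+1} = 0.7581
Step 3: u-update.
u^{k+1} = -0.6459 + 3.9415 - 0.7581 = 2.5376
Step 4: Primal residual = |3.9415 - 0.7581| = 3.1835


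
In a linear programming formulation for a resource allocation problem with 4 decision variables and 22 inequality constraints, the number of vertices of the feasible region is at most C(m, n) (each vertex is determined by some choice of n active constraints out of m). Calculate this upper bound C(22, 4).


Each vertex corresponds to some choice of n active constraints out of m, so the number of vertices is at most C(m, n) = m! / (n!(m-n)!).
m = 22, n = 4
Numerator: 22 * 21 * 20 * 19
Denominator: 4! = 24
C(22, 4) = 7315


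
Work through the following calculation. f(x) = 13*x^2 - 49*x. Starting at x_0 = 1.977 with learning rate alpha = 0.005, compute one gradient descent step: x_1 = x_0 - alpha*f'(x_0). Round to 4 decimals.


We compute the gradient at x_0 and apply the update.
f'(x) = 26*x - 49
f'(1.977) = 26*1.977 - 49 = 2.402
x_1 = 1.977 - 0.005*2.402 = 1.965


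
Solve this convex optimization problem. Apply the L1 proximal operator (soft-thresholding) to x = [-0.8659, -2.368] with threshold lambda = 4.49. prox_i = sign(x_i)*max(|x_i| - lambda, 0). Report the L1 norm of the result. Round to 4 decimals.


Soft-thresholding with lambda = 4.49:
prox(-0.8659) = sign(-0.8659)*max(|-0.8659| - 4.49, 0) = 0.0
prox(-2.368) = sign(-2.368)*max(|-2.368| - 4.49, 0) = 0.0
prox(x) = [0.0, 0.0]
||prox(x)||_1 = 0.0 + 0.0 = 0.0


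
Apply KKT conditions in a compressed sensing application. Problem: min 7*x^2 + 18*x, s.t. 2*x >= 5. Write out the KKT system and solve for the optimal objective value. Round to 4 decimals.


Step 1: Try lambda = 0 (constraint inactive).
x_unc = -18/(2*7) = -1.2857
Check: 2*-1.2857 = -2.5714 < 5 -- violated!
Step 2: Constraint must be active: 2*x = 5
x* = 5/2 = 2.5
lambda = (2*7*2.5 + 18)/2 = 26.5
Step 3: Compute optimal value.
f(x*) = 7*2.5^2 + 18*2.5 = 88.75


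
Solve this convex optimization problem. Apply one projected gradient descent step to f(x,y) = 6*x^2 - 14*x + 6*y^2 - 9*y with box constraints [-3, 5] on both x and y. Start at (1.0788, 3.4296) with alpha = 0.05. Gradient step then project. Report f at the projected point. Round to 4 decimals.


Step 1: Compute gradient at (1.0788, 3.4296).
grad_x = 2*6*1.0788 - 14 = -1.0544
grad_y = 2*6*3.4296 - 9 = 32.1552
Step 2: Gradient step.
x_raw = 1.0788 - 0.05*-1.0544 = 1.1315
y_raw = 3.4296 - 0.05*32.1552 = 1.8218
Step 3: Project onto [-3, 5].
x_proj = clip(1.1315) = 1.1315
y_proj = clip(1.8218) = 1.8218
Step 4: Evaluate f.
f(1.1315, 1.8218) = -4.6412


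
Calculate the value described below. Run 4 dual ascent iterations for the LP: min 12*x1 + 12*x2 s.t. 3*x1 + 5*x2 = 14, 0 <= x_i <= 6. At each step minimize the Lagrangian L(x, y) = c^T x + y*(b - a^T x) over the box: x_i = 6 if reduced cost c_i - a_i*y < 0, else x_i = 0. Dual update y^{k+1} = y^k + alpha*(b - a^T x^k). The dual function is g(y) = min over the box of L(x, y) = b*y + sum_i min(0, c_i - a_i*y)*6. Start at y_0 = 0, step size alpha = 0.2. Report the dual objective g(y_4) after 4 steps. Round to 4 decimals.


Dual ascent for LP: min 12*x1 + 12*x2, 3*x1 + 5*x2 = 14, 0 <= x_i <= 6
Step 1: y^k = 0.0, reduced costs: (12.0, 12.0)
  x^k = (0.0, 0.0), subgradient = b - a^T x = 14.0
  y^{k+1} = 0.0 + 0.2*14.0 = 2.8
Step 2: y^k = 2.8, reduced costs: (3.6, -2.0)
  x^k = (0.0, 6.0), subgradient = b - a^T x = -16.0
  y^{k+1} = 2.8 + 0.2*-16.0 = -0.4
Step 3: y^k = -0.4, reduced costs: (13.2, 14.0)
  x^k = (0.0, 0.0), subgradient = b - a^T x = 14.0
  y^{k+1} = -0.4 + 0.2*14.0 = 2.4
Step 4: y^k = 2.4, reduced costs: (4.8, 0.0)
  x^k = (0.0, 0.0), subgradient = b - a^T x = 14.0
  y^{k+1} = 2.4 + 0.2*14.0 = 5.2
Dual objective at y_4 = 5.2: reduced costs (-3.6, -14.0), box minimizer x = (6.0, 6.0)
g(y_4) = b*y + (c1 - a1*y)*x1 + (c2 - a2*y)*x2 = 14*5.2 + (-3.6)*6.0 + (-14.0)*6.0 = 72.8 - 21.6 - 84.0 = -32.8


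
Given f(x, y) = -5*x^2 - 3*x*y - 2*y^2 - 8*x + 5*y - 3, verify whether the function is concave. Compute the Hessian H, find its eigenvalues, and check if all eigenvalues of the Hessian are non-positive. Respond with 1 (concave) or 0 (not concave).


The Hessian of f(x,y) = -5*x^2 - 3*x*y - 2*y^2 - 8*x + 5*y - 3 is:
H = [[-10, -3], [-3, -4]]
Trace = -10 - 4 = -14
Determinant = -10*-4 - (-3)^2 = 31
Discriminant = (-14)^2 - 4*31 = 72.0
Eigenvalues: lambda_1 = -11.2426, lambda_2 = -2.7574
The function is concave.

1


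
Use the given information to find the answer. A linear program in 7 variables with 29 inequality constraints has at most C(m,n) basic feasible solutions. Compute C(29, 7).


Each vertex corresponds to some choice of n active constraints out of m, so the number of vertices is at most C(m, n) = m! / (n!(m-n)!).
m = 29, n = 7
Numerator: 29 * 28 * 27 * 26 * 25 * 24 * 23
Denominator: 7! = 5040
C(29, 7) = 1560780


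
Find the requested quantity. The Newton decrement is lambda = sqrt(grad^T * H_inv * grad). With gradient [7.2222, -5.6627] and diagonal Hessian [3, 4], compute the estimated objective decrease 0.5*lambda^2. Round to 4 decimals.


Step 1: H is diagonal, so H^(-1) * g = [2.4074, -1.4157].
Step 2: g^T H^(-1) g = sum_i g_i^2 / H_ii
  = (7.2222)^2/3 + (-5.6627)^2/4
  = 17.3867 + 8.0165 = 25.4033
Step 3: Objective decrease = 0.5 * g^T H^(-1) g = 12.7016


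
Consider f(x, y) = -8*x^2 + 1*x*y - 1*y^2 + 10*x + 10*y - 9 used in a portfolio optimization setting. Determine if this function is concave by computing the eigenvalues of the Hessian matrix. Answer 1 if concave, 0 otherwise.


The Hessian of f(x,y) = -8*x^2 + 1*x*y - 1*y^2 + 10*x + 10*y - 9 is:
H = [[-16, 1], [1, -2]]
Trace = -16 - 2 = -18
Determinant = -16*-2 - (1)^2 = 31
Discriminant = (-18)^2 - 4*31 = 200.0
Eigenvalues: lambda_1 = -16.0711, lambda_2 = -1.9289
The function is concave.

1


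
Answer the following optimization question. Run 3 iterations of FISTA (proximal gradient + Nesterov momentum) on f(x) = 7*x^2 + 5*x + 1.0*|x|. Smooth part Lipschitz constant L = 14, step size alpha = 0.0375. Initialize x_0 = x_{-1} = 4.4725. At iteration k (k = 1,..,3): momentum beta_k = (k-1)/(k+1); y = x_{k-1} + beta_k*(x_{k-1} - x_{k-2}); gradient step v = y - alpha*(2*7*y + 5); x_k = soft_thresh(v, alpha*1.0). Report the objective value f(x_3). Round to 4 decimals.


FISTA on f(x) = 7*x^2 + 5*x + 1.0*|x|
L = 14, alpha = 0.0375
Iteration 1: beta = 0.0, y = 4.4725 + 0.0*(4.4725 - 4.4725) = 4.4725
  grad(y) = 67.615, v = y - alpha*grad = 1.9369
  prox(v) = soft_thresh(1.9369, 0.0375) = 1.8994
Iteration 2: beta = 0.3333, y = 1.8994 + 0.3333*(1.8994 - 4.4725) = 1.0418
  grad(y) = 19.5845, v = y - alpha*grad = 0.3073
  prox(v) = soft_thresh(0.3073, 0.0375) = 0.2698
Iteration 3: beta = 0.5, y = 0.2698 + 0.5*(0.2698 - 1.8994) = -0.545
  grad(y) = -2.6296, v = y - alpha*grad = -0.4464
  prox(v) = soft_thresh(-0.4464, 0.0375) = -0.4089
f(x_3) = 7*(-0.4089)^2 + 5*(-0.4089) + 1.0*|-0.4089| = -0.4653


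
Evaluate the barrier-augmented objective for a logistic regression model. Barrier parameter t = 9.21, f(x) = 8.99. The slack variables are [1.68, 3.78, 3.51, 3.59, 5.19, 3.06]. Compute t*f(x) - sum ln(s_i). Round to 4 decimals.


Step 1: Compute log-barrier.
ln values: [0.5188, 1.3297, 1.2556, 1.2782, 1.6467, 1.1184]
phi = -(0.5188 + 1.3297 + 1.2556 + 1.2782 + 1.6467 + 1.1184) = -7.1474
Step 2: Compute augmented objective.
t*f(x) = 9.21*8.99 = 82.7979
Total = 82.7979 - 7.1474 = 75.6505


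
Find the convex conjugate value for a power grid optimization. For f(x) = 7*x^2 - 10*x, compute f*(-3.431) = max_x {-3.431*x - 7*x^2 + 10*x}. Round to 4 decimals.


f*(y) = sup_x {y*x - a*x^2 - b*x} = sup_x {(y-b)*x - a*x^2}
FOC: (y - b) - 2a*x = 0 => x* = (y - b)/(2a)
x* = (-3.431 + 10)/(2*7) = 0.4692
f*(-3.431) = (y-b)^2/(4a) = (-3.431 + 10)^2/(4*7)
= 43.1518/28 = 1.5411
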